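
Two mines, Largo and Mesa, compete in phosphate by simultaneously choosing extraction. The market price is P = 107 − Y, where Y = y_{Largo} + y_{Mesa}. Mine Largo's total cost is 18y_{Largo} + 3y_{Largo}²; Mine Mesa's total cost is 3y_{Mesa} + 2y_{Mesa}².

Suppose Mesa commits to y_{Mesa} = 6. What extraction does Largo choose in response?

10.375

Mine Largo's profit: π = y_{Largo}(107 − (y_{Largo} + y_{Mesa})) − 18y_{Largo} − 3y_{Largo}².
∂π/∂y_{Largo} = 89 − 8y_{Largo} − y_{Mesa} = 0, so y_{Largo} = 11.125 − 0.125y_{Mesa}.
At y_{Mesa} = 6: y_{Largo} = 11.125 − 0.125·6 = 10.375.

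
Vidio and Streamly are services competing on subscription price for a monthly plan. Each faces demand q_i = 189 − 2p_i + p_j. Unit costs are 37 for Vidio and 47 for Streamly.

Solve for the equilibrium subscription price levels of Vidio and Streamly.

Vidio's profit: π = (p_{Vidio} − 37)(189 − 2p_{Vidio} + p_{Streamly}).
∂π/∂p_{Vidio} = 263 − 4p_{Vidio} + p_{Streamly} = 0 ⇒ p_{Vidio} = 65.75 + 0.25p_{Streamly}.
Similarly p_{Streamly} = 70.75 + 0.25p_{Vidio}.
Substituting the second reaction function into the first: p_{Vidio} = 65.75 + 0.25(70.75 + 0.25p_{Vidio}), which gives 0.9375p_{Vidio} = 83.4375 ⇒ p_{Vidio} = 89.
Then p_{Streamly} = 70.75 + 0.25·89 = 93.

89, 93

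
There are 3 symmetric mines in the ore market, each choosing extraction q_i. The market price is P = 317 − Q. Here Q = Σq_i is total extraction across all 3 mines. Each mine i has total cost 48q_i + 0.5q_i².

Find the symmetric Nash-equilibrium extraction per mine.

A representative mine's profit is π_i = q_i(317 − Q) − 48q_i − 0.5q_i², with Q = q_i + Σ_{j≠i} q_j.
First-order condition: 269 − 3q_i − Σ_{j≠i} q_j = 0.
In a symmetric equilibrium every mine chooses the same q, so Σ_{j≠i} q_j = 2q. The condition becomes 269 − 5q = 0, giving q = 269/5 = 53.8.

53.8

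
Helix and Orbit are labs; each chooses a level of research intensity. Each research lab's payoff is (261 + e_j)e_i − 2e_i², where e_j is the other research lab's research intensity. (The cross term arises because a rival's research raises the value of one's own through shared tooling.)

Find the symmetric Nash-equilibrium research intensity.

87

Helix's payoff is (261 + e_O)e_H − 2e_H².
∂π/∂e_H = 261 + e_O − 4e_H = 0, so e_H = 65.25 + 0.25e_O.
By symmetry e_O = e_H; substituting into the reaction function, 0.75e_H = 65.25 and e_H = 87.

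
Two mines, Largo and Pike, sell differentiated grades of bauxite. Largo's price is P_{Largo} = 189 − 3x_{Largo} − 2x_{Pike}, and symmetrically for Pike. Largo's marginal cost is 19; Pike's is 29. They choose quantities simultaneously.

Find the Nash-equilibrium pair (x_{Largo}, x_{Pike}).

Mine Largo's profit: π = x_{Largo}(189 − 3x_{Largo} − 2x_{Pike}) − 19x_{Largo}.
∂π/∂x_{Largo} = 170 − 6x_{Largo} − 2x_{Pike} = 0 ⇒ x_{Largo} = 85/3 − (1/3)x_{Pike}.
Similarly x_{Pike} = 80/3 − (1/3)x_{Largo}.
Solving the two reaction functions simultaneously: (1 − (−1/3)(−1/3))x_{Largo} = 85/3 − (1/3)·(80/3), so (8/9)x_{Largo} = 175/9 and x_{Largo} = 21.875.
Then x_{Pike} = 80/3 − (1/3)·21.875 = 19.375.

21.875, 19.375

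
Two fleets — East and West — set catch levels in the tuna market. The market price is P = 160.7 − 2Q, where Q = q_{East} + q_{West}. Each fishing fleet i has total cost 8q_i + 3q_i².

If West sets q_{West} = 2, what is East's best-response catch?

Fishing fleet East's profit: π = q_{East}(160.7 − 2(q_{East} + q_{West})) − 8q_{East} − 3q_{East}².
∂π/∂q_{East} = 152.7 − 10q_{East} − 2q_{West} = 0, so q_{East} = 15.27 − 0.2q_{West}.
At q_{West} = 2: q_{East} = 15.27 − 0.2·2 = 14.87.

14.87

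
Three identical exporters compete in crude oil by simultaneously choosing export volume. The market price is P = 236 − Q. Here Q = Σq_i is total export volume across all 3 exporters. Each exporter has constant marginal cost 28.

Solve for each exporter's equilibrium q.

52

A representative exporter's profit is π_i = q_i(236 − Q) − 28q_i, with Q = q_i + Σ_{j≠i} q_j.
First-order condition: 208 − 2q_i − Σ_{j≠i} q_j = 0.
Imposing symmetry (q_j = q for all j) turns Σ_{j≠i} q_j into 2q, so 208 = 4q and q = 52.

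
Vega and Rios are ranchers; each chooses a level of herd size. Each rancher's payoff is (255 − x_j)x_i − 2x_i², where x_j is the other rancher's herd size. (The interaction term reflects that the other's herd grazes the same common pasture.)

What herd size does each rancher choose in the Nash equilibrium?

51

Vega's payoff is (255 − x_R)x_V − 2x_V².
∂π/∂x_V = 255 − x_R − 4x_V = 0, so x_V = 63.75 − 0.25x_R.
Setting x_V = x_R in the reaction function: x_V = 63.75 − 0.25x_V, so x_V = 63.75 / 1.25 = 51.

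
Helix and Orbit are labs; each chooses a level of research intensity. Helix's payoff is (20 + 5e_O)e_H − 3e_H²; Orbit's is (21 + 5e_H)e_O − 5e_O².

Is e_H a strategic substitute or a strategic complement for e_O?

Expanding Helix's payoff: 20e_H + 5e_Oe_H − 3e_H².
∂π/∂e_H = 20 + 5e_O − 6e_H = 0, so e_H = 10/3 + (5/6)e_O.
The best-response slope de_H/de_O = 5/6 > 0: the reaction function is upward-sloping, so the choices are strategic complements.

strategic complements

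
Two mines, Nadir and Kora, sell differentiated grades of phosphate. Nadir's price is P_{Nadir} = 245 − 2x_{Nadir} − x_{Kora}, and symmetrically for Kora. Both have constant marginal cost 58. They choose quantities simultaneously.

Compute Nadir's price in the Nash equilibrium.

132.8

Mine Nadir's profit: π = x_{Nadir}(245 − 2x_{Nadir} − x_{Kora}) − 58x_{Nadir}.
∂π/∂x_{Nadir} = 187 − 4x_{Nadir} − x_{Kora} = 0 ⇒ x_{Nadir} = 46.75 − 0.25x_{Kora}.
The game is symmetric, so in equilibrium x_{Kora} = x_{Nadir}: the reaction function gives 1.25x_{Nadir} = 46.75, hence x_{Nadir} = 37.4.
P_{Nadir} = 245 − 2·37.4 − 37.4 = 132.8.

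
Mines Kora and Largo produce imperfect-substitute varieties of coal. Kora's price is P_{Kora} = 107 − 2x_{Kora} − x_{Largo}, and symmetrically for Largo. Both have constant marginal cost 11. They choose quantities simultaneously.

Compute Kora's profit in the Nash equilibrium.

737.28

Mine Kora's profit: π = x_{Kora}(107 − 2x_{Kora} − x_{Largo}) − 11x_{Kora}.
∂π/∂x_{Kora} = 96 − 4x_{Kora} − x_{Largo} = 0 ⇒ x_{Kora} = 24 − 0.25x_{Largo}.
By symmetry x_{Largo} = x_{Kora}; substituting into the reaction function, 1.25x_{Kora} = 24 and x_{Kora} = 19.2.
P_{Kora} = 107 − 2·19.2 − 19.2 = 49.4.
Profit = (49.4 − 11)·19.2 = 737.28.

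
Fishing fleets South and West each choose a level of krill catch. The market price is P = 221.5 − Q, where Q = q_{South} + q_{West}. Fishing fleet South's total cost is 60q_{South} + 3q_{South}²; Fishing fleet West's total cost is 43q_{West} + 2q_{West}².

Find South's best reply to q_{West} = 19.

Fishing fleet South's profit: π = q_{South}(221.5 − (q_{South} + q_{West})) − 60q_{South} − 3q_{South}².
∂π/∂q_{South} = 161.5 − 8q_{South} − q_{West} = 0, so q_{South} = 20.1875 − 0.125q_{West}.
At q_{West} = 19: q_{South} = 20.1875 − 0.125·19 = 17.8125.

17.8125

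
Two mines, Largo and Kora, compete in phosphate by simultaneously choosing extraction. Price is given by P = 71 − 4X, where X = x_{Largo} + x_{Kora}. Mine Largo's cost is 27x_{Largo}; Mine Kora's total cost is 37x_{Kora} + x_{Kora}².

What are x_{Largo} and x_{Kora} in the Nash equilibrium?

Mine Largo's profit: π = x_{Largo}(71 − 4(x_{Largo} + x_{Kora})) − 27x_{Largo}.
∂π/∂x_{Largo} = 44 − 8x_{Largo} − 4x_{Kora} = 0, so x_{Largo} = 5.5 − 0.5x_{Kora}.
For Kora: ∂π/∂x_{Kora} = 34 − 10x_{Kora} − 4x_{Largo} = 0 ⇒ x_{Kora} = 3.4 − 0.4x_{Largo}.
Substituting the second reaction function into the first: x_{Largo} = 5.5 − 0.5(3.4 − 0.4x_{Largo}), which gives 0.8x_{Largo} = 3.8 ⇒ x_{Largo} = 4.75.
Then x_{Kora} = 3.4 − 0.4·4.75 = 1.5.

4.75, 1.5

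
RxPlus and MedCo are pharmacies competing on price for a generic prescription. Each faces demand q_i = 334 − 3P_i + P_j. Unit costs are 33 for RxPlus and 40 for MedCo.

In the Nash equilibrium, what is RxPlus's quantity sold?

162.6

RxPlus's profit: π = (P_{RxPlus} − 33)(334 − 3P_{RxPlus} + P_{MedCo}).
∂π/∂P_{RxPlus} = 433 − 6P_{RxPlus} + P_{MedCo} = 0 ⇒ P_{RxPlus} = 433/6 + (1/6)P_{MedCo}.
Similarly P_{MedCo} = 227/3 + (1/6)P_{RxPlus}.
Substituting the second reaction function into the first: P_{RxPlus} = 433/6 + (1/6)(227/3 + (1/6)P_{RxPlus}), which gives (35/36)P_{RxPlus} = 763/9 ⇒ P_{RxPlus} = 87.2.
Then P_{MedCo} = 227/3 + (1/6)·87.2 = 90.2.
q_{RxPlus} = 334 − 3·87.2 + 90.2 = 162.6.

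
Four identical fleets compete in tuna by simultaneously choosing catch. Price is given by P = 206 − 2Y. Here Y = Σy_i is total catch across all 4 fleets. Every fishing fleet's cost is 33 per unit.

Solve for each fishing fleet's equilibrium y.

A representative fishing fleet's profit is π_i = y_i(206 − 2Y) − 33y_i, with Y = y_i + Σ_{j≠i} y_j.
First-order condition: 173 − 4y_i − 2Σ_{j≠i} y_j = 0.
In a symmetric equilibrium every fishing fleet chooses the same y, so Σ_{j≠i} y_j = 3y. The condition becomes 173 − 10y = 0, giving y = 173/10 = 17.3.

17.3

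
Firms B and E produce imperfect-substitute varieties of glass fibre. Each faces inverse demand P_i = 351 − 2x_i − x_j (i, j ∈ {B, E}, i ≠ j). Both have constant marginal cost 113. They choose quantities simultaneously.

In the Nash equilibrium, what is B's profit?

Firm B's profit: π = x_B(351 − 2x_B − x_E) − 113x_B.
∂π/∂x_B = 238 − 4x_B − x_E = 0 ⇒ x_B = 59.5 − 0.25x_E.
By symmetry x_E = x_B; substituting into the reaction function, 1.25x_B = 59.5 and x_B = 47.6.
P_B = 351 − 2·47.6 − 47.6 = 208.2.
Profit = (208.2 − 113)·47.6 = 4531.52.

4531.52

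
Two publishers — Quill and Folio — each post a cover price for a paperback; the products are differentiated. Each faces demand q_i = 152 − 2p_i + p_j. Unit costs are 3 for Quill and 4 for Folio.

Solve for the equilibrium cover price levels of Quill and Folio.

52.8, 53.2

Quill's profit: π = (p_{Quill} − 3)(152 − 2p_{Quill} + p_{Folio}).
∂π/∂p_{Quill} = 158 − 4p_{Quill} + p_{Folio} = 0 ⇒ p_{Quill} = 39.5 + 0.25p_{Folio}.
Similarly p_{Folio} = 40 + 0.25p_{Quill}.
Substituting the second reaction function into the first: p_{Quill} = 39.5 + 0.25(40 + 0.25p_{Quill}), which gives 0.9375p_{Quill} = 49.5 ⇒ p_{Quill} = 52.8.
Then p_{Folio} = 40 + 0.25·52.8 = 53.2.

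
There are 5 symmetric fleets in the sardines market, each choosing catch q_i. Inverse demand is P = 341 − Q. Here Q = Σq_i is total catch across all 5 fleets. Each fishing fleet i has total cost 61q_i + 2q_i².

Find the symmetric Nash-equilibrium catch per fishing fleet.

A representative fishing fleet's profit is π_i = q_i(341 − Q) − 61q_i − 2q_i², with Q = q_i + Σ_{j≠i} q_j.
First-order condition: 280 − 6q_i − Σ_{j≠i} q_j = 0.
With identical fishing fleets, set every q_j = q: then 280 − 6q − 4q = 0, i.e. q = 280/10 = 28.

28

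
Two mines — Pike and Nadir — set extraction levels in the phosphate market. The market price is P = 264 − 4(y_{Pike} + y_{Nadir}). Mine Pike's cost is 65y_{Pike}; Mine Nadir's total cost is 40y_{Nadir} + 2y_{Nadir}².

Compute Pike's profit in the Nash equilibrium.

1391.29

Mine Pike's profit: π = y_{Pike}(264 − 4(y_{Pike} + y_{Nadir})) − 65y_{Pike}.
∂π/∂y_{Pike} = 199 − 8y_{Pike} − 4y_{Nadir} = 0, so y_{Pike} = 24.875 − 0.5y_{Nadir}.
For Nadir: ∂π/∂y_{Nadir} = 224 − 12y_{Nadir} − 4y_{Pike} = 0 ⇒ y_{Nadir} = 56/3 − (1/3)y_{Pike}.
Solving the two reaction functions simultaneously: (1 − (−0.5)(−1/3))y_{Pike} = 24.875 − 0.5·(56/3), so (5/6)y_{Pike} = 373/24 and y_{Pike} = 18.65.
Then y_{Nadir} = 56/3 − (1/3)·18.65 = 12.45.
Price P = 264 − 4·31.1 = 139.6.
Pike's profit: (139.6 − 65)·18.65 = 1391.29.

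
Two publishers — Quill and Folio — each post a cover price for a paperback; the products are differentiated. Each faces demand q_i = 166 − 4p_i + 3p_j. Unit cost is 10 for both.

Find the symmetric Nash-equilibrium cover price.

41.2

Quill's profit: π = (p_{Quill} − 10)(166 − 4p_{Quill} + 3p_{Folio}).
∂π/∂p_{Quill} = 206 − 8p_{Quill} + 3p_{Folio} = 0 ⇒ p_{Quill} = 25.75 + 0.375p_{Folio}.
The game is symmetric, so in equilibrium p_{Folio} = p_{Quill}: the reaction function gives 0.625p_{Quill} = 25.75, hence p_{Quill} = 41.2.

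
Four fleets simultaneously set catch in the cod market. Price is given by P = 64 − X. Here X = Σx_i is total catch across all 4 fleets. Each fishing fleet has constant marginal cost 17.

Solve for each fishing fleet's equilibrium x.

A representative fishing fleet's profit is π_i = x_i(64 − X) − 17x_i, with X = x_i + Σ_{j≠i} x_j.
First-order condition: 47 − 2x_i − Σ_{j≠i} x_j = 0.
In a symmetric equilibrium every fishing fleet chooses the same x, so Σ_{j≠i} x_j = 3x. The condition becomes 47 − 5x = 0, giving x = 47/5 = 9.4.

9.4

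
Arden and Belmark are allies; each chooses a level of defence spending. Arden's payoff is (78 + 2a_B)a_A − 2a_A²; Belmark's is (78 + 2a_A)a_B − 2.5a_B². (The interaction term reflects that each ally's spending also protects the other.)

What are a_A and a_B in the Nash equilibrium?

Expanding Arden's payoff: 78a_A + 2a_Ba_A − 2a_A².
∂π/∂a_A = 78 + 2a_B − 4a_A = 0, so a_A = 19.5 + 0.5a_B.
Likewise for Belmark: a_B = 15.6 + 0.4a_A.
Substituting the second reaction function into the first: a_A = 19.5 + 0.5(15.6 + 0.4a_A), which gives 0.8a_A = 27.3 ⇒ a_A = 34.125.
Then a_B = 15.6 + 0.4·34.125 = 29.25.

34.125, 29.25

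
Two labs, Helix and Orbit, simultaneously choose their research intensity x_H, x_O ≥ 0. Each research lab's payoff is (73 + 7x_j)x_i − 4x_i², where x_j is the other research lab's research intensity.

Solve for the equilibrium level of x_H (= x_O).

73

Helix's payoff is (73 + 7x_O)x_H − 4x_H².
∂π/∂x_H = 73 + 7x_O − 8x_H = 0, so x_H = 9.125 + 0.875x_O.
The game is symmetric, so in equilibrium x_O = x_H: the reaction function gives 0.125x_H = 9.125, hence x_H = 73.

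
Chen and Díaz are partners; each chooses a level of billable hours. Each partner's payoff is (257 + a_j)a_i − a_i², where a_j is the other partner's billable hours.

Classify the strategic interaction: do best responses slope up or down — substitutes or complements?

strategic complements

Chen's payoff is (257 + a_D)a_C − a_C².
∂π/∂a_C = 257 + a_D − 2a_C = 0, so a_C = 128.5 + 0.5a_D.
The best-response slope da_C/da_D = 0.5 > 0: the reaction function is upward-sloping, so the choices are strategic complements.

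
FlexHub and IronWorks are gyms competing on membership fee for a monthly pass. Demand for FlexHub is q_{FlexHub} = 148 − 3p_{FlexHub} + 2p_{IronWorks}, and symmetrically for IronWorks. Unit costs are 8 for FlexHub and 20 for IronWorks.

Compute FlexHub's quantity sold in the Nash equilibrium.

111.75

FlexHub's profit: π = (p_{FlexHub} − 8)(148 − 3p_{FlexHub} + 2p_{IronWorks}).
∂π/∂p_{FlexHub} = 172 − 6p_{FlexHub} + 2p_{IronWorks} = 0 ⇒ p_{FlexHub} = 86/3 + (1/3)p_{IronWorks}.
Similarly p_{IronWorks} = 104/3 + (1/3)p_{FlexHub}.
Plugging p_{IronWorks} into FlexHub's best response: p_{FlexHub} = 86/3 + (1/3)(104/3 + (1/3)p_{FlexHub}) ⇒ (8/9)p_{FlexHub} = 362/9, so p_{FlexHub} = 45.25.
Then p_{IronWorks} = 104/3 + (1/3)·45.25 = 49.75.
q_{FlexHub} = 148 − 3·45.25 + 2·49.75 = 111.75.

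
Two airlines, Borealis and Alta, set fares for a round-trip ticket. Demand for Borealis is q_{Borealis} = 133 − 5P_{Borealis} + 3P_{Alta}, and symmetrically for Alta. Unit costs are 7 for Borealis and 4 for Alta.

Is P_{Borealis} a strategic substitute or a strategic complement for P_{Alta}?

Borealis's profit: π = (P_{Borealis} − 7)(133 − 5P_{Borealis} + 3P_{Alta}).
∂π/∂P_{Borealis} = 168 − 10P_{Borealis} + 3P_{Alta} = 0 ⇒ P_{Borealis} = 16.8 + 0.3P_{Alta}.
The best-response slope dP_{Borealis}/dP_{Alta} = 0.3 > 0: the reaction function is upward-sloping, so the choices are strategic complements.

strategic complements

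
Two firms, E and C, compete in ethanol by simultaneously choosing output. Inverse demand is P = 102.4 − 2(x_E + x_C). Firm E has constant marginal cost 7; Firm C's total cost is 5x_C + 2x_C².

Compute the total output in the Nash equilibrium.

27.4

Firm E's profit: π = x_E(102.4 − 2(x_E + x_C)) − 7x_E.
∂π/∂x_E = 95.4 − 4x_E − 2x_C = 0, so x_E = 23.85 − 0.5x_C.
For C: ∂π/∂x_C = 97.4 − 8x_C − 2x_E = 0 ⇒ x_C = 12.175 − 0.25x_E.
Substituting the second reaction function into the first: x_E = 23.85 − 0.5(12.175 − 0.25x_E), which gives 0.875x_E = 17.7625 ⇒ x_E = 20.3.
Then x_C = 12.175 − 0.25·20.3 = 7.1.
Total output: 20.3 + 7.1 = 27.4.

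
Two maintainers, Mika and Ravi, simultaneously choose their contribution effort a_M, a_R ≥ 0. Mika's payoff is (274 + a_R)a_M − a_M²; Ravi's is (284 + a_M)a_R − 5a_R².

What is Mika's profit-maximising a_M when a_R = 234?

Expanding Mika's payoff: 274a_M + a_Ra_M − a_M².
∂π/∂a_M = 274 + a_R − 2a_M = 0, so a_M = 137 + 0.5a_R.
At a_R = 234: a_M = 137 + 0.5·234 = 254.

254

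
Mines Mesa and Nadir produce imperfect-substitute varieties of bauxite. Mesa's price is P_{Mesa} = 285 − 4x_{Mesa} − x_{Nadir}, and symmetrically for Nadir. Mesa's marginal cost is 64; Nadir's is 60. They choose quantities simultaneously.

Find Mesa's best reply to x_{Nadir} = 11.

Mine Mesa's profit: π = x_{Mesa}(285 − 4x_{Mesa} − x_{Nadir}) − 64x_{Mesa}.
∂π/∂x_{Mesa} = 221 − 8x_{Mesa} − x_{Nadir} = 0 ⇒ x_{Mesa} = 27.625 − 0.125x_{Nadir}.
At x_{Nadir} = 11: x_{Mesa} = 27.625 − 0.125·11 = 26.25.

26.25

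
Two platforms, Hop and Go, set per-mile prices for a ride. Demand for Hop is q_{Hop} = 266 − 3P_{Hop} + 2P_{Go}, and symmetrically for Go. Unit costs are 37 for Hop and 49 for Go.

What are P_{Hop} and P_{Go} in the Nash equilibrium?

Hop's profit: π = (P_{Hop} − 37)(266 − 3P_{Hop} + 2P_{Go}).
∂π/∂P_{Hop} = 377 − 6P_{Hop} + 2P_{Go} = 0 ⇒ P_{Hop} = 377/6 + (1/3)P_{Go}.
Similarly P_{Go} = 413/6 + (1/3)P_{Hop}.
Plugging P_{Go} into Hop's best response: P_{Hop} = 377/6 + (1/3)(413/6 + (1/3)P_{Hop}) ⇒ (8/9)P_{Hop} = 772/9, so P_{Hop} = 96.5.
Then P_{Go} = 413/6 + (1/3)·96.5 = 101.

96.5, 101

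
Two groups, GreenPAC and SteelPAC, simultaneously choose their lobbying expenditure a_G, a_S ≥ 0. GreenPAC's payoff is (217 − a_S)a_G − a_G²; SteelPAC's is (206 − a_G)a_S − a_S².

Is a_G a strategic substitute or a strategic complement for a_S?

strategic substitutes

Expanding GreenPAC's payoff: 217a_G − a_Sa_G − a_G².
∂π/∂a_G = 217 − a_S − 2a_G = 0, so a_G = 108.5 − 0.5a_S.
The best-response slope da_G/da_S = −0.5 < 0: the reaction function is downward-sloping, so the choices are strategic substitutes.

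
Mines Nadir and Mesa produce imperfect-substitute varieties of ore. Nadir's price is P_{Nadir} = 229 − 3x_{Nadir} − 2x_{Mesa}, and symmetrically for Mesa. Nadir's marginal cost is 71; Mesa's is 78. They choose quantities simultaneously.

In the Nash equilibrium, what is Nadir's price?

131.5625

Mine Nadir's profit: π = x_{Nadir}(229 − 3x_{Nadir} − 2x_{Mesa}) − 71x_{Nadir}.
∂π/∂x_{Nadir} = 158 − 6x_{Nadir} − 2x_{Mesa} = 0 ⇒ x_{Nadir} = 79/3 − (1/3)x_{Mesa}.
Similarly x_{Mesa} = 151/6 − (1/3)x_{Nadir}.
Solving the two reaction functions simultaneously: (1 − (−1/3)(−1/3))x_{Nadir} = 79/3 − (1/3)·(151/6), so (8/9)x_{Nadir} = 323/18 and x_{Nadir} = 20.1875.
Then x_{Mesa} = 151/6 − (1/3)·20.1875 = 18.4375.
P_{Nadir} = 229 − 3·20.1875 − 2·18.4375 = 131.5625.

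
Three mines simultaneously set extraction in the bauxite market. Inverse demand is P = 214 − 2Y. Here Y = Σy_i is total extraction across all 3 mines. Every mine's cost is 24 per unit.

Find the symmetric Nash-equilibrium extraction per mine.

A representative mine's profit is π_i = y_i(214 − 2Y) − 24y_i, with Y = y_i + Σ_{j≠i} y_j.
First-order condition: 190 − 4y_i − 2Σ_{j≠i} y_j = 0.
Imposing symmetry (y_j = y for all j) turns Σ_{j≠i} y_j into 2y, so 190 = 8y and y = 23.75.

23.75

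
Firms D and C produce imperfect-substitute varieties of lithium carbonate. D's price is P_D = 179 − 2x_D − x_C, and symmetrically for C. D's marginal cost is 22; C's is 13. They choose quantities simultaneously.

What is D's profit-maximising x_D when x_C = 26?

32.75

Firm D's profit: π = x_D(179 − 2x_D − x_C) − 22x_D.
∂π/∂x_D = 157 − 4x_D − x_C = 0 ⇒ x_D = 39.25 − 0.25x_C.
At x_C = 26: x_D = 39.25 − 0.25·26 = 32.75.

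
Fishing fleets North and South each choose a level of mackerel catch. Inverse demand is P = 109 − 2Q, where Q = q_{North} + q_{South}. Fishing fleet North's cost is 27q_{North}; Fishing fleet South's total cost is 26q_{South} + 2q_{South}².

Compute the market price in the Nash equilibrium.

Fishing fleet North's profit: π = q_{North}(109 − 2(q_{North} + q_{South})) − 27q_{North}.
∂π/∂q_{North} = 82 − 4q_{North} − 2q_{South} = 0, so q_{North} = 20.5 − 0.5q_{South}.
For South: ∂π/∂q_{South} = 83 − 8q_{South} − 2q_{North} = 0 ⇒ q_{South} = 10.375 − 0.25q_{North}.
Solving the two reaction functions simultaneously: (1 − (−0.5)(−0.25))q_{North} = 20.5 − 0.5·10.375, so 0.875q_{North} = 15.3125 and q_{North} = 17.5.
Then q_{South} = 10.375 − 0.25·17.5 = 6.
Equilibrium price: P = 109 − 2·23.5 = 62.

62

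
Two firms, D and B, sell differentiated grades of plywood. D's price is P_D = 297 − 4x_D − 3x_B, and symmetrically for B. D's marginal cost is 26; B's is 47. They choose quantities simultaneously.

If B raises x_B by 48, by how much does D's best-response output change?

-18

Firm D's profit: π = x_D(297 − 4x_D − 3x_B) − 26x_D.
∂π/∂x_D = 271 − 8x_D − 3x_B = 0 ⇒ x_D = 33.875 − 0.375x_B.
The reaction-function slope is −0.375, so a 48-unit rise in x_B moves x_D by −0.375 × 48 = −18. D's best response falls — the actions are strategic substitutes.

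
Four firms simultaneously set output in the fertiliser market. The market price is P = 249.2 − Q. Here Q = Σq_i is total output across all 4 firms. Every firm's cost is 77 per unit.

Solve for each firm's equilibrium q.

34.44

A representative firm's profit is π_i = q_i(249.2 − Q) − 77q_i, with Q = q_i + Σ_{j≠i} q_j.
First-order condition: 172.2 − 2q_i − Σ_{j≠i} q_j = 0.
With identical firms, set every q_j = q: then 172.2 − 2q − 3q = 0, i.e. q = 172.2/5 = 34.44.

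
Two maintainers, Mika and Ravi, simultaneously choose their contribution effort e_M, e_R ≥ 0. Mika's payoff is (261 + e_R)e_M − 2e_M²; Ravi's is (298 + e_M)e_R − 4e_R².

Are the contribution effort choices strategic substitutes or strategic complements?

strategic complements

Expanding Mika's payoff: 261e_M + e_Re_M − 2e_M².
∂π/∂e_M = 261 + e_R − 4e_M = 0, so e_M = 65.25 + 0.25e_R.
The best-response slope de_M/de_R = 0.25 > 0: the reaction function is upward-sloping, so the choices are strategic complements.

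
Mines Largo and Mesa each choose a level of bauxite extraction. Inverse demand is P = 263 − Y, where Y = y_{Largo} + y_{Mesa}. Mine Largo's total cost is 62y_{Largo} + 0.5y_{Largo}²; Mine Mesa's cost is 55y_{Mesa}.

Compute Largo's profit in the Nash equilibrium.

2258.16

Mine Largo's profit: π = y_{Largo}(263 − (y_{Largo} + y_{Mesa})) − 62y_{Largo} − 0.5y_{Largo}².
∂π/∂y_{Largo} = 201 − 3y_{Largo} − y_{Mesa} = 0, so y_{Largo} = 67 − (1/3)y_{Mesa}.
For Mesa: ∂π/∂y_{Mesa} = 208 − 2y_{Mesa} − y_{Largo} = 0 ⇒ y_{Mesa} = 104 − 0.5y_{Largo}.
Plugging y_{Mesa} into Largo's best response: y_{Largo} = 67 − (1/3)(104 − 0.5y_{Largo}) ⇒ (5/6)y_{Largo} = 97/3, so y_{Largo} = 38.8.
Then y_{Mesa} = 104 − 0.5·38.8 = 84.6.
Price P = 263 − 123.4 = 139.6.
Largo's profit: (139.6 − 62)·38.8 − 0.5(38.8)² = 2258.16.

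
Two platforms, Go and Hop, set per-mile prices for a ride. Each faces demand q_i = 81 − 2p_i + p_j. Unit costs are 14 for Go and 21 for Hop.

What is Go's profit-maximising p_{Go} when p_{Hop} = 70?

44.75

Go's profit: π = (p_{Go} − 14)(81 − 2p_{Go} + p_{Hop}).
∂π/∂p_{Go} = 109 − 4p_{Go} + p_{Hop} = 0 ⇒ p_{Go} = 27.25 + 0.25p_{Hop}.
At p_{Hop} = 70: p_{Go} = 27.25 + 0.25·70 = 44.75.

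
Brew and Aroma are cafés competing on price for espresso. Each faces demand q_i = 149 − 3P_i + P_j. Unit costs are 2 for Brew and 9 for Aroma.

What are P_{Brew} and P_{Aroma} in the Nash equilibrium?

31.6, 34.6

Brew's profit: π = (P_{Brew} − 2)(149 − 3P_{Brew} + P_{Aroma}).
∂π/∂P_{Brew} = 155 − 6P_{Brew} + P_{Aroma} = 0 ⇒ P_{Brew} = 155/6 + (1/6)P_{Aroma}.
Similarly P_{Aroma} = 88/3 + (1/6)P_{Brew}.
Substituting the second reaction function into the first: P_{Brew} = 155/6 + (1/6)(88/3 + (1/6)P_{Brew}), which gives (35/36)P_{Brew} = 553/18 ⇒ P_{Brew} = 31.6.
Then P_{Aroma} = 88/3 + (1/6)·31.6 = 34.6.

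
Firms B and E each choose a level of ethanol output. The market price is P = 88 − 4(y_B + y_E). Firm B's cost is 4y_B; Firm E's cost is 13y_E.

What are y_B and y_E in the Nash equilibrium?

Firm B's profit: π = y_B(88 − 4(y_B + y_E)) − 4y_B.
∂π/∂y_B = 84 − 8y_B − 4y_E = 0, so y_B = 10.5 − 0.5y_E.
By the same steps for E: y_E = 9.375 − 0.5y_B.
Solving the two reaction functions simultaneously: (1 − (−0.5)(−0.5))y_B = 10.5 − 0.5·9.375, so 0.75y_B = 5.8125 and y_B = 7.75.
Then y_E = 9.375 − 0.5·7.75 = 5.5.

7.75, 5.5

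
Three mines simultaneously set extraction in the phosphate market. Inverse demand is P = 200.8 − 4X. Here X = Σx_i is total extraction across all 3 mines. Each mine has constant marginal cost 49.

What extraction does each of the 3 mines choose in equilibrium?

9.4875

A representative mine's profit is π_i = x_i(200.8 − 4X) − 49x_i, with X = x_i + Σ_{j≠i} x_j.
First-order condition: 151.8 − 8x_i − 4Σ_{j≠i} x_j = 0.
In a symmetric equilibrium every mine chooses the same x, so Σ_{j≠i} x_j = 2x. The condition becomes 151.8 − 16x = 0, giving x = 151.8/16 = 9.4875.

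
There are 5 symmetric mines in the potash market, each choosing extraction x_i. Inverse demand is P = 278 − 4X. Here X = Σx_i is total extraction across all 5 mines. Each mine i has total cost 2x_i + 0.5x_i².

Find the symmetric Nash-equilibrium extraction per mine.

11.04

A representative mine's profit is π_i = x_i(278 − 4X) − 2x_i − 0.5x_i², with X = x_i + Σ_{j≠i} x_j.
First-order condition: 276 − 9x_i − 4Σ_{j≠i} x_j = 0.
Imposing symmetry (x_j = x for all j) turns Σ_{j≠i} x_j into 4x, so 276 = 25x and x = 11.04.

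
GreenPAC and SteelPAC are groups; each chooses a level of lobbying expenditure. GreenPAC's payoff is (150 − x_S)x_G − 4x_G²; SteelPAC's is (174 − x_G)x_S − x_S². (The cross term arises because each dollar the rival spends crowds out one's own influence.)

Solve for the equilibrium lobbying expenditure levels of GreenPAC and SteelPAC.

8.4, 82.8

Expanding GreenPAC's payoff: 150x_G − x_Sx_G − 4x_G².
∂π/∂x_G = 150 − x_S − 8x_G = 0, so x_G = 18.75 − 0.125x_S.
Likewise for SteelPAC: x_S = 87 − 0.5x_G.
Solving the two reaction functions simultaneously: (1 − (−0.125)(−0.5))x_G = 18.75 − 0.125·87, so 0.9375x_G = 7.875 and x_G = 8.4.
Then x_S = 87 − 0.5·8.4 = 82.8.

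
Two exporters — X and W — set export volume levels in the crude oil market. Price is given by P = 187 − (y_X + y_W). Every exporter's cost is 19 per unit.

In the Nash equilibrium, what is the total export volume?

Exporter X's profit: π = y_X(187 − (y_X + y_W)) − 19y_X.
∂π/∂y_X = 168 − 2y_X − y_W = 0, so y_X = 84 − 0.5y_W.
The game is symmetric, so in equilibrium y_W = y_X: the reaction function gives 1.5y_X = 84, hence y_X = 56.
Total export volume: 56 + 56 = 112.

112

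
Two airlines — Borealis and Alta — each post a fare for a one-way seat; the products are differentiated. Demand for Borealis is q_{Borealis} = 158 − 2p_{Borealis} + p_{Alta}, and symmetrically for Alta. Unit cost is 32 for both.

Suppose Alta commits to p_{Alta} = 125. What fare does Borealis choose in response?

Borealis's profit: π = (p_{Borealis} − 32)(158 − 2p_{Borealis} + p_{Alta}).
∂π/∂p_{Borealis} = 222 − 4p_{Borealis} + p_{Alta} = 0 ⇒ p_{Borealis} = 55.5 + 0.25p_{Alta}.
At p_{Alta} = 125: p_{Borealis} = 55.5 + 0.25·125 = 86.75.

86.75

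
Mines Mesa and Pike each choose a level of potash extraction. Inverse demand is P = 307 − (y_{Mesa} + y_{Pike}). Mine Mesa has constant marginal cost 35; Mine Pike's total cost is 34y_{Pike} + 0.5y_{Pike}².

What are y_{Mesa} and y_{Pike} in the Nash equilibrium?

108.6, 54.8

Mine Mesa's profit: π = y_{Mesa}(307 − (y_{Mesa} + y_{Pike})) − 35y_{Mesa}.
∂π/∂y_{Mesa} = 272 − 2y_{Mesa} − y_{Pike} = 0, so y_{Mesa} = 136 − 0.5y_{Pike}.
For Pike: ∂π/∂y_{Pike} = 273 − 3y_{Pike} − y_{Mesa} = 0 ⇒ y_{Pike} = 91 − (1/3)y_{Mesa}.
Plugging y_{Pike} into Mesa's best response: y_{Mesa} = 136 − 0.5(91 − (1/3)y_{Mesa}) ⇒ (5/6)y_{Mesa} = 90.5, so y_{Mesa} = 108.6.
Then y_{Pike} = 91 − (1/3)·108.6 = 54.8.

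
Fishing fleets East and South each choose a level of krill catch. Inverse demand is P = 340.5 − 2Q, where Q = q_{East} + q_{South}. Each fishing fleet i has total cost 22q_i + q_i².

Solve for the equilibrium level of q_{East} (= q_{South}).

Fishing fleet East's profit: π = q_{East}(340.5 − 2(q_{East} + q_{South})) − 22q_{East} − q_{East}².
∂π/∂q_{East} = 318.5 − 6q_{East} − 2q_{South} = 0, so q_{East} = 637/12 − (1/3)q_{South}.
The game is symmetric, so in equilibrium q_{South} = q_{East}: the reaction function gives (4/3)q_{East} = 637/12, hence q_{East} = 39.8125.

39.8125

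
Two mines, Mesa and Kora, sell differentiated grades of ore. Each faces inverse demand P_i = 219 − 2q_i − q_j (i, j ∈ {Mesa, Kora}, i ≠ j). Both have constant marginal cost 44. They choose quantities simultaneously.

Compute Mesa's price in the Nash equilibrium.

114

Mine Mesa's profit: π = q_{Mesa}(219 − 2q_{Mesa} − q_{Kora}) − 44q_{Mesa}.
∂π/∂q_{Mesa} = 175 − 4q_{Mesa} − q_{Kora} = 0 ⇒ q_{Mesa} = 43.75 − 0.25q_{Kora}.
By symmetry q_{Kora} = q_{Mesa}; substituting into the reaction function, 1.25q_{Mesa} = 43.75 and q_{Mesa} = 35.
P_{Mesa} = 219 − 2·35 − 35 = 114.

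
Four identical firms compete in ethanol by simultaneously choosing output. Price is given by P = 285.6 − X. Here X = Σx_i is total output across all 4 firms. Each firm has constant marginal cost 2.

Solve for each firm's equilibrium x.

56.72

A representative firm's profit is π_i = x_i(285.6 − X) − 2x_i, with X = x_i + Σ_{j≠i} x_j.
First-order condition: 283.6 − 2x_i − Σ_{j≠i} x_j = 0.
With identical firms, set every x_j = x: then 283.6 − 2x − 3x = 0, i.e. x = 283.6/5 = 56.72.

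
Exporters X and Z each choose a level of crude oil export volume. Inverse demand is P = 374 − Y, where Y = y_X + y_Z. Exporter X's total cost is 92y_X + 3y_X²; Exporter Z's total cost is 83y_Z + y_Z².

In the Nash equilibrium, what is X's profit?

Exporter X's profit: π = y_X(374 − (y_X + y_Z)) − 92y_X − 3y_X².
∂π/∂y_X = 282 − 8y_X − y_Z = 0, so y_X = 35.25 − 0.125y_Z.
For Z: ∂π/∂y_Z = 291 − 4y_Z − y_X = 0 ⇒ y_Z = 72.75 − 0.25y_X.
Plugging y_Z into X's best response: y_X = 35.25 − 0.125(72.75 − 0.25y_X) ⇒ (31/32)y_X = 837/32, so y_X = 27.
Then y_Z = 72.75 − 0.25·27 = 66.
Price P = 374 − 93 = 281.
X's profit: (281 − 92)·27 − 3(27)² = 2916.

2916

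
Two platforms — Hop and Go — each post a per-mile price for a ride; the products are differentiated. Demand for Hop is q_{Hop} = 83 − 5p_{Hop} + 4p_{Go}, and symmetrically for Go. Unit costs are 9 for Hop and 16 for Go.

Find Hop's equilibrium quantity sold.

Hop's profit: π = (p_{Hop} − 9)(83 − 5p_{Hop} + 4p_{Go}).
∂π/∂p_{Hop} = 128 − 10p_{Hop} + 4p_{Go} = 0 ⇒ p_{Hop} = 12.8 + 0.4p_{Go}.
Similarly p_{Go} = 16.3 + 0.4p_{Hop}.
Substituting the second reaction function into the first: p_{Hop} = 12.8 + 0.4(16.3 + 0.4p_{Hop}), which gives 0.84p_{Hop} = 19.32 ⇒ p_{Hop} = 23.
Then p_{Go} = 16.3 + 0.4·23 = 25.5.
q_{Hop} = 83 − 5·23 + 4·25.5 = 70.

70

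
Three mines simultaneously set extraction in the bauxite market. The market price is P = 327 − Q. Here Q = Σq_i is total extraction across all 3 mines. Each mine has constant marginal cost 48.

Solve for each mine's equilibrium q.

A representative mine's profit is π_i = q_i(327 − Q) − 48q_i, with Q = q_i + Σ_{j≠i} q_j.
First-order condition: 279 − 2q_i − Σ_{j≠i} q_j = 0.
Imposing symmetry (q_j = q for all j) turns Σ_{j≠i} q_j into 2q, so 279 = 4q and q = 69.75.

69.75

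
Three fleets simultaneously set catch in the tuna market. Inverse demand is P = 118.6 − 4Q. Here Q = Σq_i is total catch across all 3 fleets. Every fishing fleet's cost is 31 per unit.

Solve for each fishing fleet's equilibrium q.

5.475

A representative fishing fleet's profit is π_i = q_i(118.6 − 4Q) − 31q_i, with Q = q_i + Σ_{j≠i} q_j.
First-order condition: 87.6 − 8q_i − 4Σ_{j≠i} q_j = 0.
With identical fishing fleets, set every q_j = q: then 87.6 − 8q − 8q = 0, i.e. q = 87.6/16 = 5.475.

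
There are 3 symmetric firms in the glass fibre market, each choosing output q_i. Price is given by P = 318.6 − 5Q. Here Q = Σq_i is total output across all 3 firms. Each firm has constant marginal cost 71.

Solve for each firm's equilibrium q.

12.38

A representative firm's profit is π_i = q_i(318.6 − 5Q) − 71q_i, with Q = q_i + Σ_{j≠i} q_j.
First-order condition: 247.6 − 10q_i − 5Σ_{j≠i} q_j = 0.
With identical firms, set every q_j = q: then 247.6 − 10q − 10q = 0, i.e. q = 247.6/20 = 12.38.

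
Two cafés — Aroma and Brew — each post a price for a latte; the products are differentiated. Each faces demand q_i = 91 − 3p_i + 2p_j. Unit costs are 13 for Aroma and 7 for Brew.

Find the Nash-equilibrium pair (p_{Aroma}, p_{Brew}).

Aroma's profit: π = (p_{Aroma} − 13)(91 − 3p_{Aroma} + 2p_{Brew}).
∂π/∂p_{Aroma} = 130 − 6p_{Aroma} + 2p_{Brew} = 0 ⇒ p_{Aroma} = 65/3 + (1/3)p_{Brew}.
Similarly p_{Brew} = 56/3 + (1/3)p_{Aroma}.
Substituting the second reaction function into the first: p_{Aroma} = 65/3 + (1/3)(56/3 + (1/3)p_{Aroma}), which gives (8/9)p_{Aroma} = 251/9 ⇒ p_{Aroma} = 31.375.
Then p_{Brew} = 56/3 + (1/3)·31.375 = 29.125.

31.375, 29.125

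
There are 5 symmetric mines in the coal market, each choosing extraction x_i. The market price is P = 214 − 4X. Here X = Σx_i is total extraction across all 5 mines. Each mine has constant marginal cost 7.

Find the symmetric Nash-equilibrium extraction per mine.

8.625

A representative mine's profit is π_i = x_i(214 − 4X) − 7x_i, with X = x_i + Σ_{j≠i} x_j.
First-order condition: 207 − 8x_i − 4Σ_{j≠i} x_j = 0.
Imposing symmetry (x_j = x for all j) turns Σ_{j≠i} x_j into 4x, so 207 = 24x and x = 8.625.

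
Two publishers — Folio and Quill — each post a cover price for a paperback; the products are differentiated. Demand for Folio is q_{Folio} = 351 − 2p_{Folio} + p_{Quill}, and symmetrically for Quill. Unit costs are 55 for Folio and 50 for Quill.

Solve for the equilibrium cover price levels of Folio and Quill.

Folio's profit: π = (p_{Folio} − 55)(351 − 2p_{Folio} + p_{Quill}).
∂π/∂p_{Folio} = 461 − 4p_{Folio} + p_{Quill} = 0 ⇒ p_{Folio} = 115.25 + 0.25p_{Quill}.
Similarly p_{Quill} = 112.75 + 0.25p_{Folio}.
Plugging p_{Quill} into Folio's best response: p_{Folio} = 115.25 + 0.25(112.75 + 0.25p_{Folio}) ⇒ 0.9375p_{Folio} = 143.4375, so p_{Folio} = 153.
Then p_{Quill} = 112.75 + 0.25·153 = 151.

153, 151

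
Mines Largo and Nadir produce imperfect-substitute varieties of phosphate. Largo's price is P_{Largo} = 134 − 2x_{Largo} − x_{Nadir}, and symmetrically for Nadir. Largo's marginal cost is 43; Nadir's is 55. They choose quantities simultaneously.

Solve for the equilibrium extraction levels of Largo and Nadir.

19, 15

Mine Largo's profit: π = x_{Largo}(134 − 2x_{Largo} − x_{Nadir}) − 43x_{Largo}.
∂π/∂x_{Largo} = 91 − 4x_{Largo} − x_{Nadir} = 0 ⇒ x_{Largo} = 22.75 − 0.25x_{Nadir}.
Similarly x_{Nadir} = 19.75 − 0.25x_{Largo}.
Solving the two reaction functions simultaneously: (1 − (−0.25)(−0.25))x_{Largo} = 22.75 − 0.25·19.75, so 0.9375x_{Largo} = 17.8125 and x_{Largo} = 19.
Then x_{Nadir} = 19.75 − 0.25·19 = 15.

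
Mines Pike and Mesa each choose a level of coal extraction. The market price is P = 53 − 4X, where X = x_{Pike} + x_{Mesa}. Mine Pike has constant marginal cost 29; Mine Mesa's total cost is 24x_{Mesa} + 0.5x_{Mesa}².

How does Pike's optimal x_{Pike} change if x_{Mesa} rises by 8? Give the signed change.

Mine Pike's profit: π = x_{Pike}(53 − 4(x_{Pike} + x_{Mesa})) − 29x_{Pike}.
∂π/∂x_{Pike} = 24 − 8x_{Pike} − 4x_{Mesa} = 0, so x_{Pike} = 3 − 0.5x_{Mesa}.
The reaction-function slope is −0.5, so an 8-unit rise in x_{Mesa} moves x_{Pike} by −0.5 × 8 = −4. Pike's best response falls — the actions are strategic substitutes.

-4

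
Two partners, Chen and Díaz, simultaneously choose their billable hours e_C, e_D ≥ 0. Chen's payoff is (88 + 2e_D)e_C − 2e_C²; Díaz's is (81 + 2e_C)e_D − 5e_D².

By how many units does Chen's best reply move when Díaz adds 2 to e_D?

Expanding Chen's payoff: 88e_C + 2e_De_C − 2e_C².
∂π/∂e_C = 88 + 2e_D − 4e_C = 0, so e_C = 22 + 0.5e_D.
The reaction-function slope is 0.5, so a 2-unit rise in e_D moves e_C by 0.5 × 2 = 1. Chen's best response rises — the actions are strategic complements.

1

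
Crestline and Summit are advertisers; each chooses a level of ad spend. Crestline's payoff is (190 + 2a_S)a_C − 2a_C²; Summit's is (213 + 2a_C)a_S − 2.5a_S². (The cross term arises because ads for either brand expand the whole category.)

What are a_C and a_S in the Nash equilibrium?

86, 77

Expanding Crestline's payoff: 190a_C + 2a_Sa_C − 2a_C².
∂π/∂a_C = 190 + 2a_S − 4a_C = 0, so a_C = 47.5 + 0.5a_S.
Likewise for Summit: a_S = 42.6 + 0.4a_C.
Solving the two reaction functions simultaneously: (1 − (0.5)(0.4))a_C = 47.5 + 0.5·42.6, so 0.8a_C = 68.8 and a_C = 86.
Then a_S = 42.6 + 0.4·86 = 77.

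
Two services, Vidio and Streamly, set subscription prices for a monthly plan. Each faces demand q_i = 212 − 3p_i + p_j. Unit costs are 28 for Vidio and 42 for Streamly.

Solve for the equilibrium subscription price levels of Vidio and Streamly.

Vidio's profit: π = (p_{Vidio} − 28)(212 − 3p_{Vidio} + p_{Streamly}).
∂π/∂p_{Vidio} = 296 − 6p_{Vidio} + p_{Streamly} = 0 ⇒ p_{Vidio} = 148/3 + (1/6)p_{Streamly}.
Similarly p_{Streamly} = 169/3 + (1/6)p_{Vidio}.
Solving the two reaction functions simultaneously: (1 − (1/6)(1/6))p_{Vidio} = 148/3 + (1/6)·(169/3), so (35/36)p_{Vidio} = 1057/18 and p_{Vidio} = 60.4.
Then p_{Streamly} = 169/3 + (1/6)·60.4 = 66.4.

60.4, 66.4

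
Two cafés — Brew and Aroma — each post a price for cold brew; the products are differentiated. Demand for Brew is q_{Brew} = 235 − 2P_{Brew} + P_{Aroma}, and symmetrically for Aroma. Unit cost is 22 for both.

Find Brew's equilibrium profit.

10082

Brew's profit: π = (P_{Brew} − 22)(235 − 2P_{Brew} + P_{Aroma}).
∂π/∂P_{Brew} = 279 − 4P_{Brew} + P_{Aroma} = 0 ⇒ P_{Brew} = 69.75 + 0.25P_{Aroma}.
By symmetry P_{Aroma} = P_{Brew}; substituting into the reaction function, 0.75P_{Brew} = 69.75 and P_{Brew} = 93.
q_{Brew} = 235 − 2·93 + 93 = 142.
Profit = (93 − 22)·142 = 10082.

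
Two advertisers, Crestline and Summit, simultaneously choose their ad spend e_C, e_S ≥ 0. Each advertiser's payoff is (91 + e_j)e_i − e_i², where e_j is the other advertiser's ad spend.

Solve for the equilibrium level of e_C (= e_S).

91

Crestline's payoff is (91 + e_S)e_C − e_C².
∂π/∂e_C = 91 + e_S − 2e_C = 0, so e_C = 45.5 + 0.5e_S.
The game is symmetric, so in equilibrium e_S = e_C: the reaction function gives 0.5e_C = 45.5, hence e_C = 91.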